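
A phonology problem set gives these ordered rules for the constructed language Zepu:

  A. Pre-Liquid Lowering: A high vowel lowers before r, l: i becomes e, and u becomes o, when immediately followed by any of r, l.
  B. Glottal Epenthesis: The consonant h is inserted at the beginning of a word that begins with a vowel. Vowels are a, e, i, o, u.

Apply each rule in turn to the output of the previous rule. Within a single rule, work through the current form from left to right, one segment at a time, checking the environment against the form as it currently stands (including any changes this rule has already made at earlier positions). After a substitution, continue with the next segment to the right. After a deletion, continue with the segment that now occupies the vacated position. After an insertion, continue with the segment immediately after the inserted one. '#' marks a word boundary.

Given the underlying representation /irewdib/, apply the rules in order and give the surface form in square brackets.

A Pre-Liquid Lowering: [irewdib] → [erewdib]
B Glottal Epenthesis: [erewdib] → [herewdib]

[herewdib]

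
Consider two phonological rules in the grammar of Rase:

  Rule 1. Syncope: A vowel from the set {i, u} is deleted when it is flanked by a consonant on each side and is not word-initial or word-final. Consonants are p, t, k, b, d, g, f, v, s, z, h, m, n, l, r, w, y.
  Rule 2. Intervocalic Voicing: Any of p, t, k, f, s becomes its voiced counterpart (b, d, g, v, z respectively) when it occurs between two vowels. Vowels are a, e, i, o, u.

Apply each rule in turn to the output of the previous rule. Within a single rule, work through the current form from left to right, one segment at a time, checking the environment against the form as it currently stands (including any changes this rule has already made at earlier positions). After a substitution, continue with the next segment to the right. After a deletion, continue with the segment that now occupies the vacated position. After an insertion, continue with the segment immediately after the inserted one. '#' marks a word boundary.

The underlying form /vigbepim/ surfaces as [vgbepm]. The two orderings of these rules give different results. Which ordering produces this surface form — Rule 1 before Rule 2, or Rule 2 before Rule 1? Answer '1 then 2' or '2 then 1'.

Order 1 then 2:
  1 Syncope: [vigbepim] → [vgbepm]
  2 Intervocalic Voicing: no change — [vgbepm]
  result: [vgbepm]
Order 2 then 1:
  2 Intervocalic Voicing: [vigbepim] → [vigbebim]
  1 Syncope: [vigbebim] → [vgbebm]
  result: [vgbebm]

1 then 2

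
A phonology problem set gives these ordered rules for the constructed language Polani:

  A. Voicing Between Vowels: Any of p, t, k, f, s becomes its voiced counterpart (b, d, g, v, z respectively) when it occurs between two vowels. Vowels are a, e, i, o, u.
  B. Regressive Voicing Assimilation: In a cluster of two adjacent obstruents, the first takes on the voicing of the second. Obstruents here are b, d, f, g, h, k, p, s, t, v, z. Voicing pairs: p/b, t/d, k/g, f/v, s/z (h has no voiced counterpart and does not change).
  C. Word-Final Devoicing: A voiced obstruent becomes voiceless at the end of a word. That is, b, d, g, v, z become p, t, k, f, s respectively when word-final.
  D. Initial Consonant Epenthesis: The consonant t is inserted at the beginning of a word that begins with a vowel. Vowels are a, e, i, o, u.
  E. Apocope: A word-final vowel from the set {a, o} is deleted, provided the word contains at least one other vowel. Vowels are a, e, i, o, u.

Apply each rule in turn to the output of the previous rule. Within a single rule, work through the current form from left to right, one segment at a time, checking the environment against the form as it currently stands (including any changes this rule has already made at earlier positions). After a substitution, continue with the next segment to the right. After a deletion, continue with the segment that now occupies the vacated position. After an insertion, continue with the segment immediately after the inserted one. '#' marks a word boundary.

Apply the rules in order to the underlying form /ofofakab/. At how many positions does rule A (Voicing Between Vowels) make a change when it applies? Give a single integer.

A Voicing Between Vowels: [ofofakab] → [ovovagab]
B Regressive Voicing Assimilation: no change — [ovovagab]
C Word-Final Devoicing: [ovovagab] → [ovovagap]
D Initial Consonant Epenthesis: [ovovagap] → [tovovagap]
E Apocope: no change — [tovovagap]
Rule A changed 3 position(s).

3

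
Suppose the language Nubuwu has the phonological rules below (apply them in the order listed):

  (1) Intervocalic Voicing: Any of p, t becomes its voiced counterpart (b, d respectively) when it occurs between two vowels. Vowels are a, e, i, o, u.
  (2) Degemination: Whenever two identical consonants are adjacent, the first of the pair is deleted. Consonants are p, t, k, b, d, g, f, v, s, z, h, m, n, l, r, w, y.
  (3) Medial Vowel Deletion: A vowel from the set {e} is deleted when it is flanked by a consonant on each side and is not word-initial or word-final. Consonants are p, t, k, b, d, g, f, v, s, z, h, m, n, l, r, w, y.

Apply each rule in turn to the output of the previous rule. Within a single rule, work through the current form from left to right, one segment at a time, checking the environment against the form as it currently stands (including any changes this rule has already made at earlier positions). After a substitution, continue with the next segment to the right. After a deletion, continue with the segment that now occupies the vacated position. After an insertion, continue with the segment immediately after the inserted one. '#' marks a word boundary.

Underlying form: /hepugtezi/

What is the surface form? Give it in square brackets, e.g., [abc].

(1) Intervocalic Voicing: [hepugtezi] → [hebugtezi]
(2) Degemination: no change — [hebugtezi]
(3) Medial Vowel Deletion: [hebugtezi] → [hbugtzi]

[hbugtzi]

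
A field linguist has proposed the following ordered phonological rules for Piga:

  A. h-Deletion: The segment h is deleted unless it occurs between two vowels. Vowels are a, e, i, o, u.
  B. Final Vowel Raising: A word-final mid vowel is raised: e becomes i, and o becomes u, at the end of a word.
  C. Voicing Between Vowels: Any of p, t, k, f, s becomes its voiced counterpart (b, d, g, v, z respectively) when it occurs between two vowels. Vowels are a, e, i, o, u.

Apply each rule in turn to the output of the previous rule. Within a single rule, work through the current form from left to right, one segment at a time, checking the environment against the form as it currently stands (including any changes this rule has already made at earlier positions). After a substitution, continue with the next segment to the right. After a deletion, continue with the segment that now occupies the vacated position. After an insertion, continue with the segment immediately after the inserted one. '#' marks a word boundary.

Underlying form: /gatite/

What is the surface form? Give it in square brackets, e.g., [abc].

[gadidi]

A h-Deletion: no change — [gatite]
B Final Vowel Raising: [gatite] → [gatiti]
C Voicing Between Vowels: [gatiti] → [gadidi]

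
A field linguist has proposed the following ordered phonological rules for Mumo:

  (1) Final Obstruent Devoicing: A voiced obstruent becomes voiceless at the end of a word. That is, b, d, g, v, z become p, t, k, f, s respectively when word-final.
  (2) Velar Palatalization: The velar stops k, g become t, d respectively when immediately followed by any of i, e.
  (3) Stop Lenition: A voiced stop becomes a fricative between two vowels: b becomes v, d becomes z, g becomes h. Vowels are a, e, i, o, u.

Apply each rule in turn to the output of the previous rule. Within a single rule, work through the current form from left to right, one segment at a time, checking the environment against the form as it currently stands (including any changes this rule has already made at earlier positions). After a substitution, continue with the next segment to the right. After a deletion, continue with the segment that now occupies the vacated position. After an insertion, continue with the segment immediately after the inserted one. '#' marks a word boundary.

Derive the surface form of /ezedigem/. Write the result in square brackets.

[ezezizem]

(1) Final Obstruent Devoicing: no change — [ezedigem]
(2) Velar Palatalization: [ezedigem] → [ezedidem]
(3) Stop Lenition: [ezedidem] → [ezezizem]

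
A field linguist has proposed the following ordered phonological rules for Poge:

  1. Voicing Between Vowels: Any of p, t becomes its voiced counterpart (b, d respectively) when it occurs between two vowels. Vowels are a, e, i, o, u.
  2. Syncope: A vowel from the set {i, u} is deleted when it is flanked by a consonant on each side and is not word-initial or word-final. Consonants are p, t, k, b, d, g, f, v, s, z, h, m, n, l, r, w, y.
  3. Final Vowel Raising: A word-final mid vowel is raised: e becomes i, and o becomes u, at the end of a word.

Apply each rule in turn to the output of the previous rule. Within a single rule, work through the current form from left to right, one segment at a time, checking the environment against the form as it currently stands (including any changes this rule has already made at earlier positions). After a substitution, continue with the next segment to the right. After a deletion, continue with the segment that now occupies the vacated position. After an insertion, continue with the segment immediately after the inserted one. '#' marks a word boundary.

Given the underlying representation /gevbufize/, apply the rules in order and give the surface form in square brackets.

[gevbfzi]

1 Voicing Between Vowels: no change — [gevbufize]
2 Syncope: [gevbufize] → [gevbfze]
3 Final Vowel Raising: [gevbfze] → [gevbfzi]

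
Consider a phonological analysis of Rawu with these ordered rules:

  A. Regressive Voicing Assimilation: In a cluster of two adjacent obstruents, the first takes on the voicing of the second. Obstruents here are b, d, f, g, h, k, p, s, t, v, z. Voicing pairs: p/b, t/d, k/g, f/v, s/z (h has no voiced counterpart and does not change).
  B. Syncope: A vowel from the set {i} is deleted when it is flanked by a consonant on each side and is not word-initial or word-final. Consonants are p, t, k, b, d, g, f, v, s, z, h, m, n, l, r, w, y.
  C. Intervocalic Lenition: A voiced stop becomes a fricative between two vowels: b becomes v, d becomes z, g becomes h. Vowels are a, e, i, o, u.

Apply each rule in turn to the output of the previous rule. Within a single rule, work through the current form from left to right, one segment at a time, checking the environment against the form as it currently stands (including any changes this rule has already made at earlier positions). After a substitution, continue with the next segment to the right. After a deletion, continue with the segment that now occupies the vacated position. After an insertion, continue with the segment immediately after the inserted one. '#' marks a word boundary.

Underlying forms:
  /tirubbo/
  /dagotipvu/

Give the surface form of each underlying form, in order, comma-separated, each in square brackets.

/tirubbo/:
  A Regressive Voicing Assimilation: no change — [tirubbo]
  B Syncope: [tirubbo] → [trubbo]
  C Intervocalic Lenition: no change — [trubbo]
/dagotipvu/:
  A Regressive Voicing Assimilation: [dagotipvu] → [dagotibvu]
  B Syncope: [dagotibvu] → [dagotbvu]
  C Intervocalic Lenition: [dagotbvu] → [dahotbvu]

[trubbo], [dahotbvu]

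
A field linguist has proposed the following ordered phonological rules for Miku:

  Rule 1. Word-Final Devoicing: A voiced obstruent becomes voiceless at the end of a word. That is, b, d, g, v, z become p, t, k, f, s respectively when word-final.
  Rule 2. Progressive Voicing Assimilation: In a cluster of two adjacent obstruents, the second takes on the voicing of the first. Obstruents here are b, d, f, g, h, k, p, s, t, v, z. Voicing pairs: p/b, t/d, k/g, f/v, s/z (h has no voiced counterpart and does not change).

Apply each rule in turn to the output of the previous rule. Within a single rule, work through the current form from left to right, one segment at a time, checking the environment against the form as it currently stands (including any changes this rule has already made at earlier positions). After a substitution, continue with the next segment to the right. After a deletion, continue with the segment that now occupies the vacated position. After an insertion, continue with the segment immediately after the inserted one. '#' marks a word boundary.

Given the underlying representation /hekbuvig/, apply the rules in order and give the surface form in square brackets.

Rule 1 Word-Final Devoicing: [hekbuvig] → [hekbuvik]
Rule 2 Progressive Voicing Assimilation: [hekbuvik] → [hekpuvik]

[hekpuvik]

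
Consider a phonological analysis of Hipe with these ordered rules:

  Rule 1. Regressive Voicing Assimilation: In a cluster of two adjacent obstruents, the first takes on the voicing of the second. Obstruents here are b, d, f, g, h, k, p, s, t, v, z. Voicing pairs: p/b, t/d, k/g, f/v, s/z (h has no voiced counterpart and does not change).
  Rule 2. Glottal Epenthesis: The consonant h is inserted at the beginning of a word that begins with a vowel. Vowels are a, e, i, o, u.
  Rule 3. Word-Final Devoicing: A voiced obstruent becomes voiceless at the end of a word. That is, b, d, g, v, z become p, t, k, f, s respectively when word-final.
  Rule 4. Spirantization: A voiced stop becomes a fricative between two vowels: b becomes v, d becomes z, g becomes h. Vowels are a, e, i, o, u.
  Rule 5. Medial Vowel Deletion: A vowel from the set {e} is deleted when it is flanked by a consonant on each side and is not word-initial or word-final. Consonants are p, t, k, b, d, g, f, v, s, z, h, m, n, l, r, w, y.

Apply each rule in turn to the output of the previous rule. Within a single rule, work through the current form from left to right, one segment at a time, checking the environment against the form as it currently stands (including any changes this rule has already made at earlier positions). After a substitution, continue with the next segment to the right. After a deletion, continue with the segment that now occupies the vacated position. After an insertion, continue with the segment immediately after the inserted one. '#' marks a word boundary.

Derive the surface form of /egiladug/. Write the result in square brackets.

[hhilazuk]

Rule 1 Regressive Voicing Assimilation: no change — [egiladug]
Rule 2 Glottal Epenthesis: [egiladug] → [hegiladug]
Rule 3 Word-Final Devoicing: [hegiladug] → [hegiladuk]
Rule 4 Spirantization: [hegiladuk] → [hehilazuk]
Rule 5 Medial Vowel Deletion: [hehilazuk] → [hhilazuk]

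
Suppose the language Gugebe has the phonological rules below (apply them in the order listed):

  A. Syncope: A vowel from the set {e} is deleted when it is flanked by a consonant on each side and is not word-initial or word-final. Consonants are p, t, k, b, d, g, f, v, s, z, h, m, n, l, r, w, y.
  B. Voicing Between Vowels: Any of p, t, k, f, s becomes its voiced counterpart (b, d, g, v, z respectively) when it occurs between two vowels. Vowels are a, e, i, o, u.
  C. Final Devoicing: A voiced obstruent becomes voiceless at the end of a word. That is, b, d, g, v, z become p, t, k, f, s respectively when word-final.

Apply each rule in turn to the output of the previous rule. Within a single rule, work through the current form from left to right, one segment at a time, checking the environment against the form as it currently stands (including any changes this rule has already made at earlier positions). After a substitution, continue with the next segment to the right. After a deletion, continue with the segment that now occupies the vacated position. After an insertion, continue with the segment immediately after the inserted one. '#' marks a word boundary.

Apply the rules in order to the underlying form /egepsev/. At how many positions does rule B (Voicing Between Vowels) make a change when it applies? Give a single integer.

A Syncope: [egepsev] → [egpsv]
B Voicing Between Vowels: no change — [egpsv]
C Final Devoicing: [egpsv] → [egpsf]
Rule B changed 0 position(s).

0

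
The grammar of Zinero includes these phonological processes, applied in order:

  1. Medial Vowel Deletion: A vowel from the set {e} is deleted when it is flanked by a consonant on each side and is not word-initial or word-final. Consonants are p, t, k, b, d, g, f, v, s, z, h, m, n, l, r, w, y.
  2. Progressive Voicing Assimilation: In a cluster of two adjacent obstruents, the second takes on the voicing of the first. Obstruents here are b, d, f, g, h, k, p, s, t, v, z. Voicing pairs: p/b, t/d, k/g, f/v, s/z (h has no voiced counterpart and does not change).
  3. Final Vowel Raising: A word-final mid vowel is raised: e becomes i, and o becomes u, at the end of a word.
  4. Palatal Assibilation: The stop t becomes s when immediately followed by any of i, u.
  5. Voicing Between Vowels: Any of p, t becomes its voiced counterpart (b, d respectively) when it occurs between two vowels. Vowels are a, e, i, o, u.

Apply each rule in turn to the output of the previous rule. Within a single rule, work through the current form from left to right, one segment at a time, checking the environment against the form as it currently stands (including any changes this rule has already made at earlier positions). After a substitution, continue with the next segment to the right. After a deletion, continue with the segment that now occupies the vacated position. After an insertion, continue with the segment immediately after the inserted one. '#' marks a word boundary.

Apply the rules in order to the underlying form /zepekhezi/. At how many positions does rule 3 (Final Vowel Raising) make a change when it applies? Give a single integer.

1 Medial Vowel Deletion: [zepekhezi] → [zpkhzi]
2 Progressive Voicing Assimilation: [zpkhzi] → [zbghsi]
3 Final Vowel Raising: no change — [zbghsi]
4 Palatal Assibilation: no change — [zbghsi]
5 Voicing Between Vowels: no change — [zbghsi]
Rule 3 changed 0 position(s).

0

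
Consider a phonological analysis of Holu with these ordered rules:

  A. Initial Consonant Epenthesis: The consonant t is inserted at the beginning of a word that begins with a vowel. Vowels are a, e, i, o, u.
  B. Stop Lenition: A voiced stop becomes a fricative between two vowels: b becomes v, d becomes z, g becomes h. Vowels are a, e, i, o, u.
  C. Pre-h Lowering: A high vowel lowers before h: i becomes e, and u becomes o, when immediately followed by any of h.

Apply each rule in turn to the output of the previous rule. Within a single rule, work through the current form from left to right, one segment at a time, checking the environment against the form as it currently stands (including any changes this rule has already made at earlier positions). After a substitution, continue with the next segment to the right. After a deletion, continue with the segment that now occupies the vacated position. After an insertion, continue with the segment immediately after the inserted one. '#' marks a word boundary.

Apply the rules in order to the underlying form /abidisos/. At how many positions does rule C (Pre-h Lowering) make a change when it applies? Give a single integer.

A Initial Consonant Epenthesis: [abidisos] → [tabidisos]
B Stop Lenition: [tabidisos] → [tavizisos]
C Pre-h Lowering: no change — [tavizisos]
Rule C changed 0 position(s).

0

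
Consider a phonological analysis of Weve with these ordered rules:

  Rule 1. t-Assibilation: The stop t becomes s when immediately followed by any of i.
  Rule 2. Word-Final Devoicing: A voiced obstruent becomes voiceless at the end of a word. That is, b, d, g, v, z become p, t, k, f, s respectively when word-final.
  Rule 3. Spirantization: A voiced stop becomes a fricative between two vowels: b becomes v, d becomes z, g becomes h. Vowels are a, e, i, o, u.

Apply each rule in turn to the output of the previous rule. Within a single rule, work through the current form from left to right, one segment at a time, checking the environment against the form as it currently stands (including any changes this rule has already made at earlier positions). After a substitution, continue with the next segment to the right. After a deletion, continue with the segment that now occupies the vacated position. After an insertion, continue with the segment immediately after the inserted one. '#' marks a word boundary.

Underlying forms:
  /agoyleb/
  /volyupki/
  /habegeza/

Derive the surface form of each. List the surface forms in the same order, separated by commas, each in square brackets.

/agoyleb/:
  Rule 1 t-Assibilation: no change — [agoyleb]
  Rule 2 Word-Final Devoicing: [agoyleb] → [agoylep]
  Rule 3 Spirantization: [agoylep] → [ahoylep]
/volyupki/:
  Rule 1 t-Assibilation: no change — [volyupki]
  Rule 2 Word-Final Devoicing: no change — [volyupki]
  Rule 3 Spirantization: no change — [volyupki]
/habegeza/:
  Rule 1 t-Assibilation: no change — [habegeza]
  Rule 2 Word-Final Devoicing: no change — [habegeza]
  Rule 3 Spirantization: [habegeza] → [haveheza]

[ahoylep], [volyupki], [haveheza]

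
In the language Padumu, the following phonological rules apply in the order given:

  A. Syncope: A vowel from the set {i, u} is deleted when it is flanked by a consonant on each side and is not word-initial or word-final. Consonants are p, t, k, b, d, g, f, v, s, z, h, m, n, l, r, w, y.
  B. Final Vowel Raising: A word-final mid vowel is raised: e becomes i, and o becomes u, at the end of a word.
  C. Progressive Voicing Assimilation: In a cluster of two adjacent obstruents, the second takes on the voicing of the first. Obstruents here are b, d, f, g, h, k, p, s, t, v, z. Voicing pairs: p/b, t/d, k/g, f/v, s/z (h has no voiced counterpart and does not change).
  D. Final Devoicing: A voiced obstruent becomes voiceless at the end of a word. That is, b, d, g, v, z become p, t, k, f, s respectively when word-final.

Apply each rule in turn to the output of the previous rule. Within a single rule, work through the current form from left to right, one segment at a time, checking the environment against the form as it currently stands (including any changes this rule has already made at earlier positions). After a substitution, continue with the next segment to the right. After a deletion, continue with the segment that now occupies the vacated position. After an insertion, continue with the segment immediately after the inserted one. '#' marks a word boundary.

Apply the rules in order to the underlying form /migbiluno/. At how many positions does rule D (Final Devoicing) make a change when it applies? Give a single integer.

A Syncope: [migbiluno] → [mgblno]
B Final Vowel Raising: [mgblno] → [mgblnu]
C Progressive Voicing Assimilation: no change — [mgblnu]
D Final Devoicing: no change — [mgblnu]
Rule D changed 0 position(s).

0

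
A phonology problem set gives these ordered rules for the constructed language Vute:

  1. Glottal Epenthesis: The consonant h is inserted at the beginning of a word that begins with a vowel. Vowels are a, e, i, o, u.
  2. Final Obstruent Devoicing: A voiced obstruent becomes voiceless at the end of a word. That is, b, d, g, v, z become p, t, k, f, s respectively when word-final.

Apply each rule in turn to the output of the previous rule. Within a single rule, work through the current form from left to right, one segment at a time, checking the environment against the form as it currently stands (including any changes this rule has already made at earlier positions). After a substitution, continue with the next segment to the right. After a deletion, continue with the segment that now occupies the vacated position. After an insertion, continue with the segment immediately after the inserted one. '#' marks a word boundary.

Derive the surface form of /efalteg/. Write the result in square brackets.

1 Glottal Epenthesis: [efalteg] → [hefalteg]
2 Final Obstruent Devoicing: [hefalteg] → [hefaltek]

[hefaltek]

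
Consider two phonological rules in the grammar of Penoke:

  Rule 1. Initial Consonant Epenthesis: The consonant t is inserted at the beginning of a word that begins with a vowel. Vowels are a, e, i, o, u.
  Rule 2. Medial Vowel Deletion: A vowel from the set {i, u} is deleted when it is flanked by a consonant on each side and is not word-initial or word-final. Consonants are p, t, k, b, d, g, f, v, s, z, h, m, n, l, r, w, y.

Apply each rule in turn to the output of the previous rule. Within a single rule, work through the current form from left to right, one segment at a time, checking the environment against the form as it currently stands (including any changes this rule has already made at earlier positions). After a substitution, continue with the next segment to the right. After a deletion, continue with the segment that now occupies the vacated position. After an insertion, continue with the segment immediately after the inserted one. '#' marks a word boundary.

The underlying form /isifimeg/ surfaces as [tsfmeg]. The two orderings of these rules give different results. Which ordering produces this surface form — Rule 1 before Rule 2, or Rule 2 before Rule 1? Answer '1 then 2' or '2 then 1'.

1 then 2

Order 1 then 2:
  1 Initial Consonant Epenthesis: [isifimeg] → [tisifimeg]
  2 Medial Vowel Deletion: [tisifimeg] → [tsfmeg]
  result: [tsfmeg]
Order 2 then 1:
  2 Medial Vowel Deletion: [isifimeg] → [isfmeg]
  1 Initial Consonant Epenthesis: [isfmeg] → [tisfmeg]
  result: [tisfmeg]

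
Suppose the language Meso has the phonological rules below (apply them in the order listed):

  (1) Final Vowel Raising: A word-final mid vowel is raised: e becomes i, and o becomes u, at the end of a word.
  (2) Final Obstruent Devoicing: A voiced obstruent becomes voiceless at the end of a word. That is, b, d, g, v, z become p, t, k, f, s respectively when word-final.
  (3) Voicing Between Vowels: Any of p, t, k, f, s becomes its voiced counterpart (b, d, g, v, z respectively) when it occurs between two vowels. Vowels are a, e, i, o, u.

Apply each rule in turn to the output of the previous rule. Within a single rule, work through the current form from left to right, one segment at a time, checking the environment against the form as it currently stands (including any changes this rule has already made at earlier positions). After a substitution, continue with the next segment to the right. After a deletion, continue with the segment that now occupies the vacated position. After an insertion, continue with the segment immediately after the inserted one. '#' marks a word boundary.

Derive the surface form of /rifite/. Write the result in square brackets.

(1) Final Vowel Raising: [rifite] → [rifiti]
(2) Final Obstruent Devoicing: no change — [rifiti]
(3) Voicing Between Vowels: [rifiti] → [rividi]

[rividi]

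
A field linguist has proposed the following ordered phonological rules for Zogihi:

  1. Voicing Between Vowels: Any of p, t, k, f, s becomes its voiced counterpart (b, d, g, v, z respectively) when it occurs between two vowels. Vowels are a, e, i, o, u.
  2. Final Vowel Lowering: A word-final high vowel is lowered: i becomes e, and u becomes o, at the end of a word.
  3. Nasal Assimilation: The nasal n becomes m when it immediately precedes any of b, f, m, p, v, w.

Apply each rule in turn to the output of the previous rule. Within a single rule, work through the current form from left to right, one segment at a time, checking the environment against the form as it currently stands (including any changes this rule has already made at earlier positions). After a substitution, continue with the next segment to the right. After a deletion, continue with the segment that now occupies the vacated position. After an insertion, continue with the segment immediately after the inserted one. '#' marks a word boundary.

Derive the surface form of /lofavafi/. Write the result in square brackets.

[lovavave]

1 Voicing Between Vowels: [lofavafi] → [lovavavi]
2 Final Vowel Lowering: [lovavavi] → [lovavave]
3 Nasal Assimilation: no change — [lovavave]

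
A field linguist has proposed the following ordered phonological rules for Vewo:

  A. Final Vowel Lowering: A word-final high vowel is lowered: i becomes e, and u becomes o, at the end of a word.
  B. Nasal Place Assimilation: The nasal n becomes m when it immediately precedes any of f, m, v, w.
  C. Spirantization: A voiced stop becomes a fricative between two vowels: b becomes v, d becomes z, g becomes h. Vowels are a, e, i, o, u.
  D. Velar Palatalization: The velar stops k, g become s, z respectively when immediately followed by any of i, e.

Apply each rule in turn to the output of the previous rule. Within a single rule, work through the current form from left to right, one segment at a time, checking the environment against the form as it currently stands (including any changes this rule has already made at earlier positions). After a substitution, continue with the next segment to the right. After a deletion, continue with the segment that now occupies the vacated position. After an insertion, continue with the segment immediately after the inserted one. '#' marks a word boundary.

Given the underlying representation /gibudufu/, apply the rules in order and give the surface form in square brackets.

A Final Vowel Lowering: [gibudufu] → [gibudufo]
B Nasal Place Assimilation: no change — [gibudufo]
C Spirantization: [gibudufo] → [givuzufo]
D Velar Palatalization: [givuzufo] → [zivuzufo]

[zivuzufo]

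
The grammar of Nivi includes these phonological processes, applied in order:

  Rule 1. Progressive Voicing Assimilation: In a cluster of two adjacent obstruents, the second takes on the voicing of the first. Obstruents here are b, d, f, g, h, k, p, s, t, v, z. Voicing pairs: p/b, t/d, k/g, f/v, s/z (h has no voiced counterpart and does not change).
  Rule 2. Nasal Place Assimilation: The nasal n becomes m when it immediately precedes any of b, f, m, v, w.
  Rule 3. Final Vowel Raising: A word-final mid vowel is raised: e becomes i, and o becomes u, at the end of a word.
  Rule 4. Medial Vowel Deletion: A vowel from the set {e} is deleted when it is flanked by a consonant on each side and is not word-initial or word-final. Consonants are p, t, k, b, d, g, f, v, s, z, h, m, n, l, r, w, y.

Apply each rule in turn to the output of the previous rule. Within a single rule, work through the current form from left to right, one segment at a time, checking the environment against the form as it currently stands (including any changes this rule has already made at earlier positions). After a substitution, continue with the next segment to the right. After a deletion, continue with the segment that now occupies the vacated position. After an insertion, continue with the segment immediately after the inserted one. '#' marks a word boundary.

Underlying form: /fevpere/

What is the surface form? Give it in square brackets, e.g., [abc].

[fvbri]

Rule 1 Progressive Voicing Assimilation: [fevpere] → [fevbere]
Rule 2 Nasal Place Assimilation: no change — [fevbere]
Rule 3 Final Vowel Raising: [fevbere] → [fevberi]
Rule 4 Medial Vowel Deletion: [fevberi] → [fvbri]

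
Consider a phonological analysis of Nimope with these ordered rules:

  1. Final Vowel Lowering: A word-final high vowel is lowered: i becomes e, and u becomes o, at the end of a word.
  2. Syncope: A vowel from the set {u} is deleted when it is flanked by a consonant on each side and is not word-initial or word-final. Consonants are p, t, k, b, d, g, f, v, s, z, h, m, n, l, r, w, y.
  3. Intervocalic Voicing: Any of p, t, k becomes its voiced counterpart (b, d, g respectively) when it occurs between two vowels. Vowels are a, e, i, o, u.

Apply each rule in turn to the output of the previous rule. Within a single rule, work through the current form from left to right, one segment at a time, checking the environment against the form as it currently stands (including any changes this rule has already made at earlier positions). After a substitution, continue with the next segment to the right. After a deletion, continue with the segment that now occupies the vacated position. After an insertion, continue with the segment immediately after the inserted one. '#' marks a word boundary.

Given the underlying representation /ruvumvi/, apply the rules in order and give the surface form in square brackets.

[rvmve]

1 Final Vowel Lowering: [ruvumvi] → [ruvumve]
2 Syncope: [ruvumve] → [rvmve]
3 Intervocalic Voicing: no change — [rvmve]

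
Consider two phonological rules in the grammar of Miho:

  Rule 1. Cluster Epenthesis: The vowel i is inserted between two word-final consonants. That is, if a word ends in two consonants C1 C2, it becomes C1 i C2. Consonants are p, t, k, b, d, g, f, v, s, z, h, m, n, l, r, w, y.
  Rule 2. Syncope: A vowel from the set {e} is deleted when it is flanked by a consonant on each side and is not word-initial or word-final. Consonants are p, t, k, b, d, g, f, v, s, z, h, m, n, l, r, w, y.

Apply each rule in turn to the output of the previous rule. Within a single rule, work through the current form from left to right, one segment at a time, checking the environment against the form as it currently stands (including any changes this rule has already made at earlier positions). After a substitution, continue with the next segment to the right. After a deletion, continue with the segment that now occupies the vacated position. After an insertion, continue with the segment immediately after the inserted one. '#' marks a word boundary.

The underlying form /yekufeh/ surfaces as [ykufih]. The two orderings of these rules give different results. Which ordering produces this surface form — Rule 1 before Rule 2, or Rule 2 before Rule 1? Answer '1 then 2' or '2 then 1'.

2 then 1

Order 1 then 2:
  1 Cluster Epenthesis: no change — [yekufeh]
  2 Syncope: [yekufeh] → [ykufh]
  result: [ykufh]
Order 2 then 1:
  2 Syncope: [yekufeh] → [ykufh]
  1 Cluster Epenthesis: [ykufh] → [ykufih]
  result: [ykufih]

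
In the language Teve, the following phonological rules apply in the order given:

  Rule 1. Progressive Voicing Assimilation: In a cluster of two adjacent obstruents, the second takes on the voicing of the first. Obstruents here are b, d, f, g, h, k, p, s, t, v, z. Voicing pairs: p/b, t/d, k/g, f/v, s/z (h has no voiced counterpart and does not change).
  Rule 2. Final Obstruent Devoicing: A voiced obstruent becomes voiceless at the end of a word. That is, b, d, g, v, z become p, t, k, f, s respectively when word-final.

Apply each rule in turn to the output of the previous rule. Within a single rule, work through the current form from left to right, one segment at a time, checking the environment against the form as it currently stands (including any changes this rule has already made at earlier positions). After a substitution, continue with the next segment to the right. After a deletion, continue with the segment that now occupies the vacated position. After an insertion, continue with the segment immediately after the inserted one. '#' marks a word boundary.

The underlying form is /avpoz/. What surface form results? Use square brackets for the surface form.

[avbos]

Rule 1 Progressive Voicing Assimilation: [avpoz] → [avboz]
Rule 2 Final Obstruent Devoicing: [avboz] → [avbos]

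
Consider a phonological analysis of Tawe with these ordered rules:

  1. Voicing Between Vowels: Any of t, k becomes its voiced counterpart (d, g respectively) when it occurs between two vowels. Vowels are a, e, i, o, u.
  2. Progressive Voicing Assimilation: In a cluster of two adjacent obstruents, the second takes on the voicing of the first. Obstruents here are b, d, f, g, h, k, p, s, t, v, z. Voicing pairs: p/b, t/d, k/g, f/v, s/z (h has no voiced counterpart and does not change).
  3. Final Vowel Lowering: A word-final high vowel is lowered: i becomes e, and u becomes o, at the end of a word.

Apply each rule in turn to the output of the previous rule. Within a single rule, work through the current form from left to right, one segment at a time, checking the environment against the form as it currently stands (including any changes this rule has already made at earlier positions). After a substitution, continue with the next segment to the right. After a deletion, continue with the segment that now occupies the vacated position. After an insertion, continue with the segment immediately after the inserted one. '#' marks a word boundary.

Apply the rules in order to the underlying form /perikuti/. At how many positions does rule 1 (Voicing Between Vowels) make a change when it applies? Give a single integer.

1 Voicing Between Vowels: [perikuti] → [perigudi]
2 Progressive Voicing Assimilation: no change — [perigudi]
3 Final Vowel Lowering: [perigudi] → [perigude]
Rule 1 changed 2 position(s).

2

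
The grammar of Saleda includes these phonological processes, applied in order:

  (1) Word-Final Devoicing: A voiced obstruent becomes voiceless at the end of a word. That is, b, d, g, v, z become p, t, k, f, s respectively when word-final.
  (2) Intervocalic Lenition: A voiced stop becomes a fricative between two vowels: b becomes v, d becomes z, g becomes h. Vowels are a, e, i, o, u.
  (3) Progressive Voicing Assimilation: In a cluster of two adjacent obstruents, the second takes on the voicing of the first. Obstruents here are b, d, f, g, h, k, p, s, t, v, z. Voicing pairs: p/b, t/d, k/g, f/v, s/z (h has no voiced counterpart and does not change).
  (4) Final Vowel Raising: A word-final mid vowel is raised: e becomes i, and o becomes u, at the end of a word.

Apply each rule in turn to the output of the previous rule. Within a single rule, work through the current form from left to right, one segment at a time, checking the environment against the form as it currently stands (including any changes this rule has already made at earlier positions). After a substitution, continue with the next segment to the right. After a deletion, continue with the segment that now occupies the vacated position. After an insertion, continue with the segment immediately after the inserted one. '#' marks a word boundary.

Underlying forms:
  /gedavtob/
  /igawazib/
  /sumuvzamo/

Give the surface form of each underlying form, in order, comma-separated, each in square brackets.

/gedavtob/:
  (1) Word-Final Devoicing: [gedavtob] → [gedavtop]
  (2) Intervocalic Lenition: [gedavtop] → [gezavtop]
  (3) Progressive Voicing Assimilation: [gezavtop] → [gezavdop]
  (4) Final Vowel Raising: no change — [gezavdop]
/igawazib/:
  (1) Word-Final Devoicing: [igawazib] → [igawazip]
  (2) Intervocalic Lenition: [igawazip] → [ihawazip]
  (3) Progressive Voicing Assimilation: no change — [ihawazip]
  (4) Final Vowel Raising: no change — [ihawazip]
/sumuvzamo/:
  (1) Word-Final Devoicing: no change — [sumuvzamo]
  (2) Intervocalic Lenition: no change — [sumuvzamo]
  (3) Progressive Voicing Assimilation: no change — [sumuvzamo]
  (4) Final Vowel Raising: [sumuvzamo] → [sumuvzamu]

[gezavdop], [ihawazip], [sumuvzamu]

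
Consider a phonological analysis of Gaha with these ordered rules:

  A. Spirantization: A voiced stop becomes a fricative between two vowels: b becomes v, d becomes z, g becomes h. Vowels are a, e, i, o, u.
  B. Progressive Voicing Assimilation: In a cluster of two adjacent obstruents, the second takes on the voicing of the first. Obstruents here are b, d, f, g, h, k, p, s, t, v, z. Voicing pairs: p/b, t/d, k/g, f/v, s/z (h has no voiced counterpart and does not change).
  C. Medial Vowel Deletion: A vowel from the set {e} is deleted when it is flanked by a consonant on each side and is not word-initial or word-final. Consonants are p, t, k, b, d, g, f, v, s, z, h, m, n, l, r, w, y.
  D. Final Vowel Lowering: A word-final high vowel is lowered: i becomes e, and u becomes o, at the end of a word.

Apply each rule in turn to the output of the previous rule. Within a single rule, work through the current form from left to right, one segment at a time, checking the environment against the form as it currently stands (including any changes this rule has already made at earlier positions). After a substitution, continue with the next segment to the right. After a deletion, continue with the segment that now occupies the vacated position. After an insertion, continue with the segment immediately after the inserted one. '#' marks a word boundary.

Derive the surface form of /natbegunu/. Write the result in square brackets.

[natphuno]

A Spirantization: [natbegunu] → [natbehunu]
B Progressive Voicing Assimilation: [natbehunu] → [natpehunu]
C Medial Vowel Deletion: [natpehunu] → [natphunu]
D Final Vowel Lowering: [natphunu] → [natphuno]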